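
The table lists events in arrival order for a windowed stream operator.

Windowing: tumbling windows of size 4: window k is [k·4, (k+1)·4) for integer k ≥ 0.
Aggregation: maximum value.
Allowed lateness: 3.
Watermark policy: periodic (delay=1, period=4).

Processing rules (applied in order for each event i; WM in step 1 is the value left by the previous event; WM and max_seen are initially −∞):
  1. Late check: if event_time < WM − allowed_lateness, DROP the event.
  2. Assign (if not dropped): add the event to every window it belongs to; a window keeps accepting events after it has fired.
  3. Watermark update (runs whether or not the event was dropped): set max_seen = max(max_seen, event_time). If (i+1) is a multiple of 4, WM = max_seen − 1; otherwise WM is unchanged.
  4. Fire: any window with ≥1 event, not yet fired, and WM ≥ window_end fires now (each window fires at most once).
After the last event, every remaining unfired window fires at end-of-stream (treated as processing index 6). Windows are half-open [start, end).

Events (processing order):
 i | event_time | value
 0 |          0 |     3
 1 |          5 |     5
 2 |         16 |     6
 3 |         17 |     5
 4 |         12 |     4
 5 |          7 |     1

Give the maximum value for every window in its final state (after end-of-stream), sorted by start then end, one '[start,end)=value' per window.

i=0 t=0 v=3: → [0,4); WM=−∞
i=1 t=5 v=5: → [4,8); WM=−∞
i=2 t=16 v=6: → [16,20); WM=−∞
i=3 t=17 v=5: → [16,20); WM=16; [0,4) fires=3 [4,8) fires=5
i=4 t=12 v=4: DROP (t<16-3); WM=16
i=5 t=7 v=1: DROP (t<16-3); WM=16

[0,4)=3 [4,8)=5 [16,20)=6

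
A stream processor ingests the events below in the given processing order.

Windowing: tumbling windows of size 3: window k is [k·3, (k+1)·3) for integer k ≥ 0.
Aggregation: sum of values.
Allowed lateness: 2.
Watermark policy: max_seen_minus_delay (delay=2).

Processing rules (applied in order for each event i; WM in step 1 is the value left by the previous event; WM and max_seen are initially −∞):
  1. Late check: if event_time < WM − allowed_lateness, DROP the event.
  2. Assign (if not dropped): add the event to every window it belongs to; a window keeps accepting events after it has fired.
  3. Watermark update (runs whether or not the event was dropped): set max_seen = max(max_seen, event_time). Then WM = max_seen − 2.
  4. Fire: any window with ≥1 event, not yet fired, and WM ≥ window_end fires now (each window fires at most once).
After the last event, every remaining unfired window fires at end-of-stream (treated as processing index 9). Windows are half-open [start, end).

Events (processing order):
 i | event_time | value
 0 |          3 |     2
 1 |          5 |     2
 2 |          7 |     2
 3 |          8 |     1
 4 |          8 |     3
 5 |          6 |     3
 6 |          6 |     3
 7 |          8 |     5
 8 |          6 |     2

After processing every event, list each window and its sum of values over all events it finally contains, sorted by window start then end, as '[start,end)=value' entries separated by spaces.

i=0 t=3 v=2: → [3,6); WM=1
i=1 t=5 v=2: → [3,6); WM=3
i=2 t=7 v=2: → [6,9); WM=5
i=3 t=8 v=1: → [6,9); WM=6; [3,6) fires=4
i=4 t=8 v=3: → [6,9); WM=6
i=5 t=6 v=3: → [6,9); WM=6
i=6 t=6 v=3: → [6,9); WM=6
i=7 t=8 v=5: → [6,9); WM=6
i=8 t=6 v=2: → [6,9); WM=6

[3,6)=4 [6,9)=19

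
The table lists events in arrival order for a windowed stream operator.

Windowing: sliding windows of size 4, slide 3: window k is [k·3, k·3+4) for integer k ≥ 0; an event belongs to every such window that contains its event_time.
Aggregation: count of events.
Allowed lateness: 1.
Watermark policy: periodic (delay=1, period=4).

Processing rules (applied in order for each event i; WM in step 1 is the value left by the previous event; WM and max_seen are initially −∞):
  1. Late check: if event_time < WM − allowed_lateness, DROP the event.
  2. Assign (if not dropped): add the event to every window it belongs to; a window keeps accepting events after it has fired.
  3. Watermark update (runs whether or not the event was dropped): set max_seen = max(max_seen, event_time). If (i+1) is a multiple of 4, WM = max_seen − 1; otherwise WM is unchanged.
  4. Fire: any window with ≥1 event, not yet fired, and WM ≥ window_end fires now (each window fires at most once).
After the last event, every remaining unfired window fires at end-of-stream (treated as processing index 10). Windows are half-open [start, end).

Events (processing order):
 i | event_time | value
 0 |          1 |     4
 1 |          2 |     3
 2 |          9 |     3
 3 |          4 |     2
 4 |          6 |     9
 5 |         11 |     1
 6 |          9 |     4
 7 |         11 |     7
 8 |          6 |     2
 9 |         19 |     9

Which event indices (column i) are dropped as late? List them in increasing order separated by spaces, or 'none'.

4 8

i=0 t=1 v=4: → [0,4); WM=−∞
i=1 t=2 v=3: → [0,4); WM=−∞
i=2 t=9 v=3: → [9,13),[6,10); WM=−∞
i=3 t=4 v=2: → [3,7); WM=8; [0,4) fires=2 [3,7) fires=1
i=4 t=6 v=9: DROP (t<8-1); WM=8
i=5 t=11 v=1: → [9,13); WM=8
i=6 t=9 v=4: → [9,13),[6,10); WM=8
i=7 t=11 v=7: → [9,13); WM=10; [6,10) fires=2
i=8 t=6 v=2: DROP (t<10-1); WM=10
i=9 t=19 v=9: → [18,22); WM=10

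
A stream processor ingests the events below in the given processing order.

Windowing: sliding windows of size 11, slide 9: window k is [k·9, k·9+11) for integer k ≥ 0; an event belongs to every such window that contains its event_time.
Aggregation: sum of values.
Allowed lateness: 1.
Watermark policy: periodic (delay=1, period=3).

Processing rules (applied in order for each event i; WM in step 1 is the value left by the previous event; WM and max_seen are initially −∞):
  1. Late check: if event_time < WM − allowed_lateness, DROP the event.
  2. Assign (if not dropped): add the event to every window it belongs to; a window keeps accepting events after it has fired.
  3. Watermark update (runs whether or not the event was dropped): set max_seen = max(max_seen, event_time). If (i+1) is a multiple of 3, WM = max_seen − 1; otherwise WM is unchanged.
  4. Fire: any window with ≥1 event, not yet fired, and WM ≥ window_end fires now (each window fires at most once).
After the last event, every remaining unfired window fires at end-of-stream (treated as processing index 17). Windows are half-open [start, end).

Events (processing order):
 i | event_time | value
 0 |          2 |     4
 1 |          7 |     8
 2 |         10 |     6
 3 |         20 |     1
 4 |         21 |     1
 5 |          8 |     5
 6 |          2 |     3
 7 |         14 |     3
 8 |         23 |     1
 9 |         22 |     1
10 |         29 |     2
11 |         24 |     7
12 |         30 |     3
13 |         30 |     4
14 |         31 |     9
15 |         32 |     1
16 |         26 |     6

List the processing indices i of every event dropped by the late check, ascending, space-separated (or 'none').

6 7 16

i=0 t=2 v=4: → [0,11); WM=−∞
i=1 t=7 v=8: → [0,11); WM=−∞
i=2 t=10 v=6: → [9,20),[0,11); WM=9
i=3 t=20 v=1: → [18,29); WM=9
i=4 t=21 v=1: → [18,29); WM=9
i=5 t=8 v=5: → [0,11); WM=20; [0,11) fires=23 [9,20) fires=6
i=6 t=2 v=3: DROP (t<20-1); WM=20
i=7 t=14 v=3: DROP (t<20-1); WM=20
i=8 t=23 v=1: → [18,29); WM=22
i=9 t=22 v=1: → [18,29); WM=22
i=10 t=29 v=2: → [27,38); WM=22
i=11 t=24 v=7: → [18,29); WM=28
i=12 t=30 v=3: → [27,38); WM=28
i=13 t=30 v=4: → [27,38); WM=28
i=14 t=31 v=9: → [27,38); WM=30; [18,29) fires=11
i=15 t=32 v=1: → [27,38); WM=30
i=16 t=26 v=6: DROP (t<30-1); WM=30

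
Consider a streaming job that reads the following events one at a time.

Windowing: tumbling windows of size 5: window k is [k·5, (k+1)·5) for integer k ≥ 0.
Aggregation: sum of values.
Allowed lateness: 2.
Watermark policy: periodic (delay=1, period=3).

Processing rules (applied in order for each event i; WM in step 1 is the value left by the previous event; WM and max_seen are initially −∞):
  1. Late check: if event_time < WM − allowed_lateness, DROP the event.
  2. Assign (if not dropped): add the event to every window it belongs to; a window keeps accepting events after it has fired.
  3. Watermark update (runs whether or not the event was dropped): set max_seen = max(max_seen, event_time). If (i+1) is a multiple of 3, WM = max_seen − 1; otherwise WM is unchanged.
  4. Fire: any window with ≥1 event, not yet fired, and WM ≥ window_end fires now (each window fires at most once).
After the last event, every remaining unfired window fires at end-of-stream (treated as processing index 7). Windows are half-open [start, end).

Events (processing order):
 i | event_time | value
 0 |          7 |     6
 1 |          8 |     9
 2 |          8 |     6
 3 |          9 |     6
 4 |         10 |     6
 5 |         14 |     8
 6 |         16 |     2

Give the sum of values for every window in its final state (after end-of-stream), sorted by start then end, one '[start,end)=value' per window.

i=0 t=7 v=6: → [5,10); WM=−∞
i=1 t=8 v=9: → [5,10); WM=−∞
i=2 t=8 v=6: → [5,10); WM=7
i=3 t=9 v=6: → [5,10); WM=7
i=4 t=10 v=6: → [10,15); WM=7
i=5 t=14 v=8: → [10,15); WM=13; [5,10) fires=27
i=6 t=16 v=2: → [15,20); WM=13

[5,10)=27 [10,15)=14 [15,20)=2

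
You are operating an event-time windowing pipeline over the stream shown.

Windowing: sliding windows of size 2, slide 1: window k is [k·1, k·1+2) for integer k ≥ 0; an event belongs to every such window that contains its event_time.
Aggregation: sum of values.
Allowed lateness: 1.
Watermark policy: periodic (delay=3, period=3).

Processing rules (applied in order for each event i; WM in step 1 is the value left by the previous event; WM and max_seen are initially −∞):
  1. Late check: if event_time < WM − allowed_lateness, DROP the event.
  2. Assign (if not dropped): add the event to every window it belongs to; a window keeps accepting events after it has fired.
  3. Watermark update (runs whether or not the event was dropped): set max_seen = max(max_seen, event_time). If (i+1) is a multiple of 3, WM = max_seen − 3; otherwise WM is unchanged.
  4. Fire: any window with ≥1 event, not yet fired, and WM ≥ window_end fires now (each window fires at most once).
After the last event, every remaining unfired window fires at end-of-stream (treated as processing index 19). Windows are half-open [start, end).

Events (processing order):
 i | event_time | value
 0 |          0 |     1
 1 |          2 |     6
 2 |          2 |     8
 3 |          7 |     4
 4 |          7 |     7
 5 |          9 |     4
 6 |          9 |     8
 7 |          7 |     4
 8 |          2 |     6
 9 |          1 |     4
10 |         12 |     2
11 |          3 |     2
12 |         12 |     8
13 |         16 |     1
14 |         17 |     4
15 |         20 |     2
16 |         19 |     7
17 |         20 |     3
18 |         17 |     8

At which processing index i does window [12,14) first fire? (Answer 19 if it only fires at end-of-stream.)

14

i=0 t=0 v=1: → [0,2); WM=−∞
i=1 t=2 v=6: → [2,4),[1,3); WM=−∞
i=2 t=2 v=8: → [2,4),[1,3); WM=-1
i=3 t=7 v=4: → [7,9),[6,8); WM=-1
i=4 t=7 v=7: → [7,9),[6,8); WM=-1
i=5 t=9 v=4: → [9,11),[8,10); WM=6; [0,2) fires=1 [1,3) fires=14 [2,4) fires=14
i=6 t=9 v=8: → [9,11),[8,10); WM=6
i=7 t=7 v=4: → [7,9),[6,8); WM=6
i=8 t=2 v=6: DROP (t<6-1); WM=6
i=9 t=1 v=4: DROP (t<6-1); WM=6
i=10 t=12 v=2: → [12,14),[11,13); WM=6
i=11 t=3 v=2: DROP (t<6-1); WM=9; [6,8) fires=15 [7,9) fires=15
i=12 t=12 v=8: → [12,14),[11,13); WM=9
i=13 t=16 v=1: → [16,18),[15,17); WM=9
i=14 t=17 v=4: → [17,19),[16,18); WM=14; [8,10) fires=12 [9,11) fires=12 [11,13) fires=10 [12,14) fires=10
i=15 t=20 v=2: → [20,22),[19,21); WM=14
i=16 t=19 v=7: → [19,21),[18,20); WM=14
i=17 t=20 v=3: → [20,22),[19,21); WM=17; [15,17) fires=1
i=18 t=17 v=8: → [17,19),[16,18); WM=17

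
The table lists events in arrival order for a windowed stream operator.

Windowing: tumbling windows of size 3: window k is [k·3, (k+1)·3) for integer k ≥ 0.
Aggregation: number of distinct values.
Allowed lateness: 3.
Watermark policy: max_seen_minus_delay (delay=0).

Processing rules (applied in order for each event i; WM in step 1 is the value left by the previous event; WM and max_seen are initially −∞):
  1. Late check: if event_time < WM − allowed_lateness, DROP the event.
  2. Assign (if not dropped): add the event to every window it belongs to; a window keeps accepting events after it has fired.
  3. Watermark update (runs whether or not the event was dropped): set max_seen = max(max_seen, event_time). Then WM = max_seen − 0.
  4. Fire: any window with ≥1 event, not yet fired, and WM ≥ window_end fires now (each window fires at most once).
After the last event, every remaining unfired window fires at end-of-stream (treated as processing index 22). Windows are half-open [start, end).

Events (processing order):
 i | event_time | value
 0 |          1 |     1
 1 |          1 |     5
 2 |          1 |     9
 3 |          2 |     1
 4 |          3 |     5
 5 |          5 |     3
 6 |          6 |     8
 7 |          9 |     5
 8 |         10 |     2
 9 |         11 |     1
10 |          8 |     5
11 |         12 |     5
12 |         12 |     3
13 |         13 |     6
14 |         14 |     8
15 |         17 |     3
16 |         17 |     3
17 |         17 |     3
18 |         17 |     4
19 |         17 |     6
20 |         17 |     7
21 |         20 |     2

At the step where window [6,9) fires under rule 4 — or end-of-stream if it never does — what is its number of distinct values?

1

i=0 t=1 v=1: → [0,3); WM=1
i=1 t=1 v=5: → [0,3); WM=1
i=2 t=1 v=9: → [0,3); WM=1
i=3 t=2 v=1: → [0,3); WM=2
i=4 t=3 v=5: → [3,6); WM=3; [0,3) fires=3
i=5 t=5 v=3: → [3,6); WM=5
i=6 t=6 v=8: → [6,9); WM=6; [3,6) fires=2
i=7 t=9 v=5: → [9,12); WM=9; [6,9) fires=1
i=8 t=10 v=2: → [9,12); WM=10
i=9 t=11 v=1: → [9,12); WM=11
i=10 t=8 v=5: → [6,9); WM=11
i=11 t=12 v=5: → [12,15); WM=12; [9,12) fires=3
i=12 t=12 v=3: → [12,15); WM=12
i=13 t=13 v=6: → [12,15); WM=13
i=14 t=14 v=8: → [12,15); WM=14
i=15 t=17 v=3: → [15,18); WM=17; [12,15) fires=4
i=16 t=17 v=3: → [15,18); WM=17
i=17 t=17 v=3: → [15,18); WM=17
i=18 t=17 v=4: → [15,18); WM=17
i=19 t=17 v=6: → [15,18); WM=17
i=20 t=17 v=7: → [15,18); WM=17
i=21 t=20 v=2: → [18,21); WM=20; [15,18) fires=4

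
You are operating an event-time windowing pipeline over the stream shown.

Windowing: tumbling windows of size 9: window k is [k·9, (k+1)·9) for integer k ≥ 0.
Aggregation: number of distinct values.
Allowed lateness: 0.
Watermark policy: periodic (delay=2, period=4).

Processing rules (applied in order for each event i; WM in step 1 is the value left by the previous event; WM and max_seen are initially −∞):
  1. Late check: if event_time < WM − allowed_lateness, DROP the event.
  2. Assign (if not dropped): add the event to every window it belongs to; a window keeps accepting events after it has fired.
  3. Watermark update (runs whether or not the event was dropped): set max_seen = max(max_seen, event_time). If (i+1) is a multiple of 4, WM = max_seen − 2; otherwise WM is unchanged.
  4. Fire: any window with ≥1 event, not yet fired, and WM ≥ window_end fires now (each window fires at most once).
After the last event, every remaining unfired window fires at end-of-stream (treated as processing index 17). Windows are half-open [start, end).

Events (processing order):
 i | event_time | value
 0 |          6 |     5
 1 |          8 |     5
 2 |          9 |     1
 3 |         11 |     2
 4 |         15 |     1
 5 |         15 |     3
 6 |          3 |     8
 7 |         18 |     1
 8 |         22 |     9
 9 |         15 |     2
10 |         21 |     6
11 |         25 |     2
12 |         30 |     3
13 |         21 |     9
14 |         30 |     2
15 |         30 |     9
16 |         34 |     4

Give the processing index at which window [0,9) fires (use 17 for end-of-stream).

3

i=0 t=6 v=5: → [0,9); WM=−∞
i=1 t=8 v=5: → [0,9); WM=−∞
i=2 t=9 v=1: → [9,18); WM=−∞
i=3 t=11 v=2: → [9,18); WM=9; [0,9) fires=1
i=4 t=15 v=1: → [9,18); WM=9
i=5 t=15 v=3: → [9,18); WM=9
i=6 t=3 v=8: DROP (t<9-0); WM=9
i=7 t=18 v=1: → [18,27); WM=16
i=8 t=22 v=9: → [18,27); WM=16
i=9 t=15 v=2: DROP (t<16-0); WM=16
i=10 t=21 v=6: → [18,27); WM=16
i=11 t=25 v=2: → [18,27); WM=23; [9,18) fires=3
i=12 t=30 v=3: → [27,36); WM=23
i=13 t=21 v=9: DROP (t<23-0); WM=23
i=14 t=30 v=2: → [27,36); WM=23
i=15 t=30 v=9: → [27,36); WM=28; [18,27) fires=4
i=16 t=34 v=4: → [27,36); WM=28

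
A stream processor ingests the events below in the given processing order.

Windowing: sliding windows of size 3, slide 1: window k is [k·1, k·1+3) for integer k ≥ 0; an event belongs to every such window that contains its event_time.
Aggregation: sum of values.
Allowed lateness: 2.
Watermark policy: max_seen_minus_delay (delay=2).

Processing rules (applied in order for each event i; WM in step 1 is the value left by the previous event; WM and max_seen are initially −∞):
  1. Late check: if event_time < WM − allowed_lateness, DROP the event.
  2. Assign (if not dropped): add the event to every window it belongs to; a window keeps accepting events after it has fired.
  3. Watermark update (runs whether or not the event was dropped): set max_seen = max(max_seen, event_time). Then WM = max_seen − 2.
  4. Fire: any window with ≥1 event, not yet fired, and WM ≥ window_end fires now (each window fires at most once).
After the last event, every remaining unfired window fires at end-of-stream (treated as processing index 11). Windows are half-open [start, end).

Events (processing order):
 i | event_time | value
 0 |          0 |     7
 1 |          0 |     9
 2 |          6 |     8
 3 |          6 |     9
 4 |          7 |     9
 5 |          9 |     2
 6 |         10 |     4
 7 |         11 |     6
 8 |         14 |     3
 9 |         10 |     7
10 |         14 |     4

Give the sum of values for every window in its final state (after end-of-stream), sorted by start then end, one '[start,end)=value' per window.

i=0 t=0 v=7: → [0,3); WM=-2
i=1 t=0 v=9: → [0,3); WM=-2
i=2 t=6 v=8: → [6,9),[5,8),[4,7); WM=4; [0,3) fires=16
i=3 t=6 v=9: → [6,9),[5,8),[4,7); WM=4
i=4 t=7 v=9: → [7,10),[6,9),[5,8); WM=5
i=5 t=9 v=2: → [9,12),[8,11),[7,10); WM=7; [4,7) fires=17
i=6 t=10 v=4: → [10,13),[9,12),[8,11); WM=8; [5,8) fires=26
i=7 t=11 v=6: → [11,14),[10,13),[9,12); WM=9; [6,9) fires=26
i=8 t=14 v=3: → [14,17),[13,16),[12,15); WM=12; [7,10) fires=11 [8,11) fires=6 [9,12) fires=12
i=9 t=10 v=7: → [10,13),[9,12),[8,11); WM=12
i=10 t=14 v=4: → [14,17),[13,16),[12,15); WM=12

[0,3)=16 [4,7)=17 [5,8)=26 [6,9)=26 [7,10)=11 [8,11)=13 [9,12)=19 [10,13)=17 [11,14)=6 [12,15)=7 [13,16)=7 [14,17)=7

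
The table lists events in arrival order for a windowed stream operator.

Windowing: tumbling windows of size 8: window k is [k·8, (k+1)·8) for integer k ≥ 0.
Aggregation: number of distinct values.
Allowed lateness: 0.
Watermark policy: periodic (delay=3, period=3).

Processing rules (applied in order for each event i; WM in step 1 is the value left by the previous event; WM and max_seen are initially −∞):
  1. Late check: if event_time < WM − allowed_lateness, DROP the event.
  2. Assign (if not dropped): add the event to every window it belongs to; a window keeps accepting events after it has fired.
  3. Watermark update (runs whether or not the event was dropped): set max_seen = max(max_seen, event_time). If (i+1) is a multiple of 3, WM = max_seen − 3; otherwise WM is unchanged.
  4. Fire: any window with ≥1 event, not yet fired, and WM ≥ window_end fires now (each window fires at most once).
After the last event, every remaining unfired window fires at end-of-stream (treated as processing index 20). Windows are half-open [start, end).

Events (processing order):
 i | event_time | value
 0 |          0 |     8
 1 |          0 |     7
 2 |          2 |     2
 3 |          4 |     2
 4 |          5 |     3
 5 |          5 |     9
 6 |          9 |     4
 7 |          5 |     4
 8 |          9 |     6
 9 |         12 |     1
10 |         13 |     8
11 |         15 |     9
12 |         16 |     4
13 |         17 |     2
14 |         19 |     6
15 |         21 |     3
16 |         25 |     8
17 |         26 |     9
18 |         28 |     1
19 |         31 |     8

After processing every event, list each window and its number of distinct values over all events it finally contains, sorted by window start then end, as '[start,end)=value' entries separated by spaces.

[0,8)=6 [8,16)=5 [16,24)=4 [24,32)=3

i=0 t=0 v=8: → [0,8); WM=−∞
i=1 t=0 v=7: → [0,8); WM=−∞
i=2 t=2 v=2: → [0,8); WM=-1
i=3 t=4 v=2: → [0,8); WM=-1
i=4 t=5 v=3: → [0,8); WM=-1
i=5 t=5 v=9: → [0,8); WM=2
i=6 t=9 v=4: → [8,16); WM=2
i=7 t=5 v=4: → [0,8); WM=2
i=8 t=9 v=6: → [8,16); WM=6
i=9 t=12 v=1: → [8,16); WM=6
i=10 t=13 v=8: → [8,16); WM=6
i=11 t=15 v=9: → [8,16); WM=12; [0,8) fires=6
i=12 t=16 v=4: → [16,24); WM=12
i=13 t=17 v=2: → [16,24); WM=12
i=14 t=19 v=6: → [16,24); WM=16; [8,16) fires=5
i=15 t=21 v=3: → [16,24); WM=16
i=16 t=25 v=8: → [24,32); WM=16
i=17 t=26 v=9: → [24,32); WM=23
i=18 t=28 v=1: → [24,32); WM=23
i=19 t=31 v=8: → [24,32); WM=23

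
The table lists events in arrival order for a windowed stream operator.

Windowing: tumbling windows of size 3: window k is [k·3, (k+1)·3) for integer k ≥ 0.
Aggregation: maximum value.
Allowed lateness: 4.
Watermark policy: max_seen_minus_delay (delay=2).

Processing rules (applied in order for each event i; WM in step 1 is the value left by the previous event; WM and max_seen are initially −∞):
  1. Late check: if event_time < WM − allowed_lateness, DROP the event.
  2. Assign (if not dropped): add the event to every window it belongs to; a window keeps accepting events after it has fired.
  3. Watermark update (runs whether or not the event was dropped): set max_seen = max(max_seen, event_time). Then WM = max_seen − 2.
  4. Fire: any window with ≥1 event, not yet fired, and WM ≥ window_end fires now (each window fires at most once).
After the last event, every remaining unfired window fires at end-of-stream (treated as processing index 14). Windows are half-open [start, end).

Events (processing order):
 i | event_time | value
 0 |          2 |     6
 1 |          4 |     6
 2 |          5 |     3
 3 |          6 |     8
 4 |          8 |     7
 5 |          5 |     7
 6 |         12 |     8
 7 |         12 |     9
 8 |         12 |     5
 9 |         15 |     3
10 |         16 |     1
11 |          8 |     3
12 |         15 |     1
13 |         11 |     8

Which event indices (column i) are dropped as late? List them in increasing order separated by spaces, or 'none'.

i=0 t=2 v=6: → [0,3); WM=0
i=1 t=4 v=6: → [3,6); WM=2
i=2 t=5 v=3: → [3,6); WM=3; [0,3) fires=6
i=3 t=6 v=8: → [6,9); WM=4
i=4 t=8 v=7: → [6,9); WM=6; [3,6) fires=6
i=5 t=5 v=7: → [3,6); WM=6
i=6 t=12 v=8: → [12,15); WM=10; [6,9) fires=8
i=7 t=12 v=9: → [12,15); WM=10
i=8 t=12 v=5: → [12,15); WM=10
i=9 t=15 v=3: → [15,18); WM=13
i=10 t=16 v=1: → [15,18); WM=14
i=11 t=8 v=3: DROP (t<14-4); WM=14
i=12 t=15 v=1: → [15,18); WM=14
i=13 t=11 v=8: → [9,12); WM=14; [9,12) fires=8

11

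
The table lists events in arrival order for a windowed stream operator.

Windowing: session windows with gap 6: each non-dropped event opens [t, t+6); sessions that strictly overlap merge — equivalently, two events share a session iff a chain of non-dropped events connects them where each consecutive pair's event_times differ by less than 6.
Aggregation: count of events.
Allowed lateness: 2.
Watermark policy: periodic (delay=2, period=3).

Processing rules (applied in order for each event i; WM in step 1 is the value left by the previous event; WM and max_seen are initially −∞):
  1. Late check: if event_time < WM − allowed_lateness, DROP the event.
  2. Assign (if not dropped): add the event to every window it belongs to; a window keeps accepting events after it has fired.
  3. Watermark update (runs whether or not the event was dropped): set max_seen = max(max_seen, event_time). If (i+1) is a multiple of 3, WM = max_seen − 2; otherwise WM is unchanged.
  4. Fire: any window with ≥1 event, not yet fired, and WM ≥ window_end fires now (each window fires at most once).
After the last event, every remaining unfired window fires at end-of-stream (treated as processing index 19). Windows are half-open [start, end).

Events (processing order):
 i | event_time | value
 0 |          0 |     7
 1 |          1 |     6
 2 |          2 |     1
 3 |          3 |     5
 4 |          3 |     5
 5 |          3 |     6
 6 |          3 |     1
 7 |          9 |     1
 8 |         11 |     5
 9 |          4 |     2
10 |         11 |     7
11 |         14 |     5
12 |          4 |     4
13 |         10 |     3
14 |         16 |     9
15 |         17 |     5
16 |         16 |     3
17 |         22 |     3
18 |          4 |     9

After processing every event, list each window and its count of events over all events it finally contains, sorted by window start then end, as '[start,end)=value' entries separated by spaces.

[0,9)=7 [9,28)=9

i=0 t=0 v=7: → [0,6); WM=−∞
i=1 t=1 v=6: → [0,7); WM=−∞
i=2 t=2 v=1: → [0,8); WM=0
i=3 t=3 v=5: → [0,9); WM=0
i=4 t=3 v=5: → [0,9); WM=0
i=5 t=3 v=6: → [0,9); WM=1
i=6 t=3 v=1: → [0,9); WM=1
i=7 t=9 v=1: → [9,15); WM=1
i=8 t=11 v=5: → [9,17); WM=9
i=9 t=4 v=2: DROP (t<9-2); WM=9
i=10 t=11 v=7: → [9,17); WM=9
i=11 t=14 v=5: → [9,20); WM=12
i=12 t=4 v=4: DROP (t<12-2); WM=12
i=13 t=10 v=3: → [9,20); WM=12
i=14 t=16 v=9: → [9,22); WM=14
i=15 t=17 v=5: → [9,23); WM=14
i=16 t=16 v=3: → [9,23); WM=14
i=17 t=22 v=3: → [9,28); WM=20
i=18 t=4 v=9: DROP (t<20-2); WM=20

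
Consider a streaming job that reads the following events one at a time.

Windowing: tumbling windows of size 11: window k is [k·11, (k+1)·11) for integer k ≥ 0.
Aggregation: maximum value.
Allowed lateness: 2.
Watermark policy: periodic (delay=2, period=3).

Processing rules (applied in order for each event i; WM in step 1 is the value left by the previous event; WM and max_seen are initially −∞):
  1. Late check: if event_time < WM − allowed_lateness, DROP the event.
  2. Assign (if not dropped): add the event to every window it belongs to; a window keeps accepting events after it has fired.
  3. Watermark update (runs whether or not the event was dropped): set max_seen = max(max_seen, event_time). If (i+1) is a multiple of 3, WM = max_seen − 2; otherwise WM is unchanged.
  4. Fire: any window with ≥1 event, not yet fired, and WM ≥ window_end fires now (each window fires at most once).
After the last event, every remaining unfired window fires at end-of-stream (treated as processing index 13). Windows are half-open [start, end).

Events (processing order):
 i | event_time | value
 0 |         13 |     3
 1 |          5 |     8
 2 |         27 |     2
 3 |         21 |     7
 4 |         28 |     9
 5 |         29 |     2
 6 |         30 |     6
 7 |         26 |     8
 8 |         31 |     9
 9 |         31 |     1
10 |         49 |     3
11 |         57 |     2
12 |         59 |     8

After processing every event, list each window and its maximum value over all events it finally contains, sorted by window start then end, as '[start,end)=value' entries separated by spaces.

i=0 t=13 v=3: → [11,22); WM=−∞
i=1 t=5 v=8: → [0,11); WM=−∞
i=2 t=27 v=2: → [22,33); WM=25; [0,11) fires=8 [11,22) fires=3
i=3 t=21 v=7: DROP (t<25-2); WM=25
i=4 t=28 v=9: → [22,33); WM=25
i=5 t=29 v=2: → [22,33); WM=27
i=6 t=30 v=6: → [22,33); WM=27
i=7 t=26 v=8: → [22,33); WM=27
i=8 t=31 v=9: → [22,33); WM=29
i=9 t=31 v=1: → [22,33); WM=29
i=10 t=49 v=3: → [44,55); WM=29
i=11 t=57 v=2: → [55,66); WM=55; [22,33) fires=9 [44,55) fires=3
i=12 t=59 v=8: → [55,66); WM=55

[0,11)=8 [11,22)=3 [22,33)=9 [44,55)=3 [55,66)=8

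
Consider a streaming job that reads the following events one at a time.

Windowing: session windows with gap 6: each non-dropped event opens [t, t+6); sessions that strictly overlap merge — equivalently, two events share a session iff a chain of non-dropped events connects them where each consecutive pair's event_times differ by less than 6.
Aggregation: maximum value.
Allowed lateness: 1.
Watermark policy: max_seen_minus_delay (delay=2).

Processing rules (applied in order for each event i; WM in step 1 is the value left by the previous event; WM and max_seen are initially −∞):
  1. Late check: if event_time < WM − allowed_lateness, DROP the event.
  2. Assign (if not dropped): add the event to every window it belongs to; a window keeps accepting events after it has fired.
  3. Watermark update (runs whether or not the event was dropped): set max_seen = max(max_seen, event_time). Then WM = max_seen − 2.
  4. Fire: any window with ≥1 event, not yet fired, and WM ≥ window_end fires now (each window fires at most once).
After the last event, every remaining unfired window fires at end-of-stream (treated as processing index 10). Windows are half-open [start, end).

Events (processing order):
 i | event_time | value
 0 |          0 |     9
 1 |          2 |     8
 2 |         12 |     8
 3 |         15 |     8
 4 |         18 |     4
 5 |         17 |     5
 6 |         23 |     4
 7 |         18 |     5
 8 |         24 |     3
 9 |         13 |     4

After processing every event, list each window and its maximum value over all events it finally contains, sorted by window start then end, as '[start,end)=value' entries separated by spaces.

i=0 t=0 v=9: → [0,6); WM=-2
i=1 t=2 v=8: → [0,8); WM=0
i=2 t=12 v=8: → [12,18); WM=10
i=3 t=15 v=8: → [12,21); WM=13
i=4 t=18 v=4: → [12,24); WM=16
i=5 t=17 v=5: → [12,24); WM=16
i=6 t=23 v=4: → [12,29); WM=21
i=7 t=18 v=5: DROP (t<21-1); WM=21
i=8 t=24 v=3: → [12,30); WM=22
i=9 t=13 v=4: DROP (t<22-1); WM=22

[0,8)=9 [12,30)=8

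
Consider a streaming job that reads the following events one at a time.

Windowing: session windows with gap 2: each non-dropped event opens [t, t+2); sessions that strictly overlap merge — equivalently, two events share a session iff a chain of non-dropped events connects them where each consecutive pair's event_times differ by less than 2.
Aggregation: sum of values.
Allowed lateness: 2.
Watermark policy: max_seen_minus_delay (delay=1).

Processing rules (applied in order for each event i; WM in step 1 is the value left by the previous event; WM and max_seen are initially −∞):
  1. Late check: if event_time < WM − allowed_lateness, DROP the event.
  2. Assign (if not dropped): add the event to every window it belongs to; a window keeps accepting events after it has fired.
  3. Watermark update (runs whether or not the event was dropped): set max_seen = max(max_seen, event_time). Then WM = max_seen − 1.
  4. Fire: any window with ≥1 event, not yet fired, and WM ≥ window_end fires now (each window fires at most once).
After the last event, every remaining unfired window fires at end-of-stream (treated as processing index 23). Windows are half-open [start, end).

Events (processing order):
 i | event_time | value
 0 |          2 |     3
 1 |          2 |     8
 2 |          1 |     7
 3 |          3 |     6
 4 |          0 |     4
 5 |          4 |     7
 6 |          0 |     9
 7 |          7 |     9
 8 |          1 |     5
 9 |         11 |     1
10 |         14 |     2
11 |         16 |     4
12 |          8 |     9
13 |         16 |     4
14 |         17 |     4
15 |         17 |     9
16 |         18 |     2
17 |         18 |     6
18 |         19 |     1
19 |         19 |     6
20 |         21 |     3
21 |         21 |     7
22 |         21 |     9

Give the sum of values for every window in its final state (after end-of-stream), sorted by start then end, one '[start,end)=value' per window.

i=0 t=2 v=3: → [2,4); WM=1
i=1 t=2 v=8: → [2,4); WM=1
i=2 t=1 v=7: → [1,4); WM=1
i=3 t=3 v=6: → [1,5); WM=2
i=4 t=0 v=4: → [0,5); WM=2
i=5 t=4 v=7: → [0,6); WM=3
i=6 t=0 v=9: DROP (t<3-2); WM=3
i=7 t=7 v=9: → [7,9); WM=6
i=8 t=1 v=5: DROP (t<6-2); WM=6
i=9 t=11 v=1: → [11,13); WM=10
i=10 t=14 v=2: → [14,16); WM=13
i=11 t=16 v=4: → [16,18); WM=15
i=12 t=8 v=9: DROP (t<15-2); WM=15
i=13 t=16 v=4: → [16,18); WM=15
i=14 t=17 v=4: → [16,19); WM=16
i=15 t=17 v=9: → [16,19); WM=16
i=16 t=18 v=2: → [16,20); WM=17
i=17 t=18 v=6: → [16,20); WM=17
i=18 t=19 v=1: → [16,21); WM=18
i=19 t=19 v=6: → [16,21); WM=18
i=20 t=21 v=3: → [21,23); WM=20
i=21 t=21 v=7: → [21,23); WM=20
i=22 t=21 v=9: → [21,23); WM=20

[0,6)=35 [7,9)=9 [11,13)=1 [14,16)=2 [16,21)=36 [21,23)=19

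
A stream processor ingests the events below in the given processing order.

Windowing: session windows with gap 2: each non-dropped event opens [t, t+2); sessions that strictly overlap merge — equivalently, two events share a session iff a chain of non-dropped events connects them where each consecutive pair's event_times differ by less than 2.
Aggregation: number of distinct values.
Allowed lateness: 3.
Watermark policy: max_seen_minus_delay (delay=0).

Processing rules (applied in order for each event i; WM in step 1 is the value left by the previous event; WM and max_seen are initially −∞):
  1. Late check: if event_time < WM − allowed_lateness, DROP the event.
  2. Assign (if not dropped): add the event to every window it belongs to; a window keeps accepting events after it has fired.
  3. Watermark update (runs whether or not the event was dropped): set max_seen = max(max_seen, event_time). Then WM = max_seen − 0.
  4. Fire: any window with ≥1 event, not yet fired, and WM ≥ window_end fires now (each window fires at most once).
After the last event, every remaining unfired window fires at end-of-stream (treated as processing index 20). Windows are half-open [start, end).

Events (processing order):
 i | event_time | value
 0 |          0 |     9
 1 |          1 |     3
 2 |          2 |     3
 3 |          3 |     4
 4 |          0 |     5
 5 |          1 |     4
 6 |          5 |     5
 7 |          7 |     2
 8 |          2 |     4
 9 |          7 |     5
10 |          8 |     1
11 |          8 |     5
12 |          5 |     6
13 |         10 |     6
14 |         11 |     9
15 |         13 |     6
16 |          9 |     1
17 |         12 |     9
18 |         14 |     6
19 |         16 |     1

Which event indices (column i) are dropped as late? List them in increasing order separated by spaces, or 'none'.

8 16

i=0 t=0 v=9: → [0,2); WM=0
i=1 t=1 v=3: → [0,3); WM=1
i=2 t=2 v=3: → [0,4); WM=2
i=3 t=3 v=4: → [0,5); WM=3
i=4 t=0 v=5: → [0,5); WM=3
i=5 t=1 v=4: → [0,5); WM=3
i=6 t=5 v=5: → [5,7); WM=5
i=7 t=7 v=2: → [7,9); WM=7
i=8 t=2 v=4: DROP (t<7-3); WM=7
i=9 t=7 v=5: → [7,9); WM=7
i=10 t=8 v=1: → [7,10); WM=8
i=11 t=8 v=5: → [7,10); WM=8
i=12 t=5 v=6: → [5,7); WM=8
i=13 t=10 v=6: → [10,12); WM=10
i=14 t=11 v=9: → [10,13); WM=11
i=15 t=13 v=6: → [13,15); WM=13
i=16 t=9 v=1: DROP (t<13-3); WM=13
i=17 t=12 v=9: → [10,15); WM=13
i=18 t=14 v=6: → [10,16); WM=14
i=19 t=16 v=1: → [16,18); WM=16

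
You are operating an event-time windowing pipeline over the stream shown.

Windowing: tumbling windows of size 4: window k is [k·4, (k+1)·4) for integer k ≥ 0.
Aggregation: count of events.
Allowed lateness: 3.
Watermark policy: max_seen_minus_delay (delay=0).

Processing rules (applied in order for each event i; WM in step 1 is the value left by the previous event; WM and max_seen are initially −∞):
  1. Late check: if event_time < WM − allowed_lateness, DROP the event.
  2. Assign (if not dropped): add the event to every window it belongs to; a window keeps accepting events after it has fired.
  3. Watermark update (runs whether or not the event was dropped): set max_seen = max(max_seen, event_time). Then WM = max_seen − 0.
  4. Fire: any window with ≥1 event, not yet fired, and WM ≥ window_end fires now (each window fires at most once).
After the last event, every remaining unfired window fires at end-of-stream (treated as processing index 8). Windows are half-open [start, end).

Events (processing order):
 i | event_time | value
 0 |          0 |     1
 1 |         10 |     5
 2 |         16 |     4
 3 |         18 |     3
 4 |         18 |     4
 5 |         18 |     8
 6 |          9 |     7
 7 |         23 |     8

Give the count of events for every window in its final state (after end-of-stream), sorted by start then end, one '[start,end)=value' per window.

i=0 t=0 v=1: → [0,4); WM=0
i=1 t=10 v=5: → [8,12); WM=10; [0,4) fires=1
i=2 t=16 v=4: → [16,20); WM=16; [8,12) fires=1
i=3 t=18 v=3: → [16,20); WM=18
i=4 t=18 v=4: → [16,20); WM=18
i=5 t=18 v=8: → [16,20); WM=18
i=6 t=9 v=7: DROP (t<18-3); WM=18
i=7 t=23 v=8: → [20,24); WM=23; [16,20) fires=4

[0,4)=1 [8,12)=1 [16,20)=4 [20,24)=1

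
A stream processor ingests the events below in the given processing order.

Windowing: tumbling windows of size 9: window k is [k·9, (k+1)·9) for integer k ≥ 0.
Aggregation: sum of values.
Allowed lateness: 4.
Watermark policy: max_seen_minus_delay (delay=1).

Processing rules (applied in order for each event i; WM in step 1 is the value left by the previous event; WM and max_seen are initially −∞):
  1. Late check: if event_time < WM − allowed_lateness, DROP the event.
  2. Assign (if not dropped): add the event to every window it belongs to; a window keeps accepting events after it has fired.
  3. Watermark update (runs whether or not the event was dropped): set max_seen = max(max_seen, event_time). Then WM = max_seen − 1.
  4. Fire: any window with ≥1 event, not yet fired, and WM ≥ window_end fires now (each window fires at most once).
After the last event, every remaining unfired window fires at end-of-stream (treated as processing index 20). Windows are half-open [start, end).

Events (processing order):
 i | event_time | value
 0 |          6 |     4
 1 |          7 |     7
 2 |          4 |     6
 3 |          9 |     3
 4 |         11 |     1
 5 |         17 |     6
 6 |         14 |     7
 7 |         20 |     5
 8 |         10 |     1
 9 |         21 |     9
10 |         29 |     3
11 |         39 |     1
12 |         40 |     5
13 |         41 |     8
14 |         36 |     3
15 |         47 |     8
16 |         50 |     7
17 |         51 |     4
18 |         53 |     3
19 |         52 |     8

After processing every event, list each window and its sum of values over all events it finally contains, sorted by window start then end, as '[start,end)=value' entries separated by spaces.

i=0 t=6 v=4: → [0,9); WM=5
i=1 t=7 v=7: → [0,9); WM=6
i=2 t=4 v=6: → [0,9); WM=6
i=3 t=9 v=3: → [9,18); WM=8
i=4 t=11 v=1: → [9,18); WM=10; [0,9) fires=17
i=5 t=17 v=6: → [9,18); WM=16
i=6 t=14 v=7: → [9,18); WM=16
i=7 t=20 v=5: → [18,27); WM=19; [9,18) fires=17
i=8 t=10 v=1: DROP (t<19-4); WM=19
i=9 t=21 v=9: → [18,27); WM=20
i=10 t=29 v=3: → [27,36); WM=28; [18,27) fires=14
i=11 t=39 v=1: → [36,45); WM=38; [27,36) fires=3
i=12 t=40 v=5: → [36,45); WM=39
i=13 t=41 v=8: → [36,45); WM=40
i=14 t=36 v=3: → [36,45); WM=40
i=15 t=47 v=8: → [45,54); WM=46; [36,45) fires=17
i=16 t=50 v=7: → [45,54); WM=49
i=17 t=51 v=4: → [45,54); WM=50
i=18 t=53 v=3: → [45,54); WM=52
i=19 t=52 v=8: → [45,54); WM=52

[0,9)=17 [9,18)=17 [18,27)=14 [27,36)=3 [36,45)=17 [45,54)=30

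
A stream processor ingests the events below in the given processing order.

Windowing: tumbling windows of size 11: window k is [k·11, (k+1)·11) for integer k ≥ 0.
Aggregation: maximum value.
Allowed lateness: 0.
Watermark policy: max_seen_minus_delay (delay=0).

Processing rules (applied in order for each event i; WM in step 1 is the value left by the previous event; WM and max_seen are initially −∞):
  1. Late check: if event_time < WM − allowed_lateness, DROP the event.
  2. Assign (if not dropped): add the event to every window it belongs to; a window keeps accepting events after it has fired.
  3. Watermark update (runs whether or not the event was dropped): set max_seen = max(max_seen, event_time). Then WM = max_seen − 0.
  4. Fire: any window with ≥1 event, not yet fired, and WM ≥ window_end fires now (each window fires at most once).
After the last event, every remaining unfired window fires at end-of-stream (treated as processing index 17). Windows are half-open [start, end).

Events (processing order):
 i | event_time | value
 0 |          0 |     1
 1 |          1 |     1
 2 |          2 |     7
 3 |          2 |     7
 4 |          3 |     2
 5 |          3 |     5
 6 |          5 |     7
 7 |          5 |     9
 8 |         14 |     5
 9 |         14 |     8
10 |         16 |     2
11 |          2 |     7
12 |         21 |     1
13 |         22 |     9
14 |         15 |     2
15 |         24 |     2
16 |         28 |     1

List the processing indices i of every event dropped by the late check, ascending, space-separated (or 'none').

i=0 t=0 v=1: → [0,11); WM=0
i=1 t=1 v=1: → [0,11); WM=1
i=2 t=2 v=7: → [0,11); WM=2
i=3 t=2 v=7: → [0,11); WM=2
i=4 t=3 v=2: → [0,11); WM=3
i=5 t=3 v=5: → [0,11); WM=3
i=6 t=5 v=7: → [0,11); WM=5
i=7 t=5 v=9: → [0,11); WM=5
i=8 t=14 v=5: → [11,22); WM=14; [0,11) fires=9
i=9 t=14 v=8: → [11,22); WM=14
i=10 t=16 v=2: → [11,22); WM=16
i=11 t=2 v=7: DROP (t<16-0); WM=16
i=12 t=21 v=1: → [11,22); WM=21
i=13 t=22 v=9: → [22,33); WM=22; [11,22) fires=8
i=14 t=15 v=2: DROP (t<22-0); WM=22
i=15 t=24 v=2: → [22,33); WM=24
i=16 t=28 v=1: → [22,33); WM=28

11 14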